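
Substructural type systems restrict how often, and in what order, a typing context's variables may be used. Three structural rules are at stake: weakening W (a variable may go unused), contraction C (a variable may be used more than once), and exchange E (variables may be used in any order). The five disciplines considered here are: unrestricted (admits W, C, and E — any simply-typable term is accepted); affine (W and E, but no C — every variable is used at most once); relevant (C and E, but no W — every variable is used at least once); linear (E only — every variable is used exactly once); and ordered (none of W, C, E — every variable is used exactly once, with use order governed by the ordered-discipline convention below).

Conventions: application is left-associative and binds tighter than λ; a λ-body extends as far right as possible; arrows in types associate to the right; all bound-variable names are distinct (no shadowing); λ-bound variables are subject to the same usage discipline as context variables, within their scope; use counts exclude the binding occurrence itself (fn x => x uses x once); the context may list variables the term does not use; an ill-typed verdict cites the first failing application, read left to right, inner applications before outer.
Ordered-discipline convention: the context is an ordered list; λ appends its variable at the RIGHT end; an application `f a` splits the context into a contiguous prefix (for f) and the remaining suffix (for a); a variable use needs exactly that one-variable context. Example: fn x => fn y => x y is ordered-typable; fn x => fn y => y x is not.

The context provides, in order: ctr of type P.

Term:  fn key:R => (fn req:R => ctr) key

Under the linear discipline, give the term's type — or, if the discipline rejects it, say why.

not well-typed under linear — req left unused
counts: ctr: 1; key (bound): 1; req (bound): 0
left-to-right use order: ctr, key
typing: well-typed at R -> P
across the five disciplines: ordered ✗, linear ✗, affine ✓, relevant ✗, unrestricted ✓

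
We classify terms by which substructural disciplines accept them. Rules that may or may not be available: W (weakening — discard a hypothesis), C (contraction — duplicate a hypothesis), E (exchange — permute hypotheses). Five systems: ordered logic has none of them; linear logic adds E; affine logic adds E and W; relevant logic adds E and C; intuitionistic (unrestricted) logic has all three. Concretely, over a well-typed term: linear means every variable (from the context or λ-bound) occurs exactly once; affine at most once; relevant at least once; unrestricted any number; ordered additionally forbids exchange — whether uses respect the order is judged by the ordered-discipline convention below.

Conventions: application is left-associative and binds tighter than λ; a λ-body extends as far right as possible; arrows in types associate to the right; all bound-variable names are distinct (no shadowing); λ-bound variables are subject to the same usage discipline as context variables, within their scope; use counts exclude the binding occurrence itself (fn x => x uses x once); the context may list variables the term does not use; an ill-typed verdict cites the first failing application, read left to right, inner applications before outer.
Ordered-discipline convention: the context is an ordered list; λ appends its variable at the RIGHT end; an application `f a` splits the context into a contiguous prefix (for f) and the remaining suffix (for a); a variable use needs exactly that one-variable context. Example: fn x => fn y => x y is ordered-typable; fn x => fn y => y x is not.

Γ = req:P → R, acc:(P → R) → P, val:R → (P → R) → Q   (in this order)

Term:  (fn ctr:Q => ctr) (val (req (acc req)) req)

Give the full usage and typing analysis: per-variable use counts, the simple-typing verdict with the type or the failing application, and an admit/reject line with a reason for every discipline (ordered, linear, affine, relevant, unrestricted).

variable uses: req ×3; acc ×1; val ×1; ctr (λ-bound) ×1
uses in reading order: ctr, val, req, acc, req, req
typing: ✓ — Q
ordered: ✗ — needs contraction — req ×3
linear: ✗ — needs contraction — req ×3
affine: ✗ — needs contraction — req ×3
relevant: ✓ — every one of req, acc, val, ctr appears
unrestricted: ✓ — typability at Q is all that's needed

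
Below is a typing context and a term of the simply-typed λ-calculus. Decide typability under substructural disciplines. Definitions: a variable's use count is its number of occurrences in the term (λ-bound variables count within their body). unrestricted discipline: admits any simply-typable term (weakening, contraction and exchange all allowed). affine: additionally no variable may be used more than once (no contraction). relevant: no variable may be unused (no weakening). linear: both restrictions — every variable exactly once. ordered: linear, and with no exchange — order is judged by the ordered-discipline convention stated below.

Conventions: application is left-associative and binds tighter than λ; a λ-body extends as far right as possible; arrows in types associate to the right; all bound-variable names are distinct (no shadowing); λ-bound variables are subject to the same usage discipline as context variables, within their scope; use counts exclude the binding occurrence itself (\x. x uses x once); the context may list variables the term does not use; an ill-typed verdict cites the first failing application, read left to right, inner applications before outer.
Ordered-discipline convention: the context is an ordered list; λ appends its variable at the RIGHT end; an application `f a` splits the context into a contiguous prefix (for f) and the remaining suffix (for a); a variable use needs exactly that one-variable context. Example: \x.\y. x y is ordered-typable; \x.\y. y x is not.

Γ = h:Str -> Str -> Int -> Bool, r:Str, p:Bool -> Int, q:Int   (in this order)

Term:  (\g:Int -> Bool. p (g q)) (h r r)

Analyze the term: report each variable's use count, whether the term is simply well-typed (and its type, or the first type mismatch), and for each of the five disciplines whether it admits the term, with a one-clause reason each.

use counts: h=1; r=2; p=1; q=1; g (bound)=1
order of uses: p, g, q, h, r, r
typing: the term checks, with type Int
ordered: ✗, uses contraction: r ×2
linear: ✗, uses contraction: r ×2
affine: ✗, uses contraction: r ×2
relevant: ✓, none of h, r, p, q, g goes unused
unrestricted: ✓, typability at Int is all that's needed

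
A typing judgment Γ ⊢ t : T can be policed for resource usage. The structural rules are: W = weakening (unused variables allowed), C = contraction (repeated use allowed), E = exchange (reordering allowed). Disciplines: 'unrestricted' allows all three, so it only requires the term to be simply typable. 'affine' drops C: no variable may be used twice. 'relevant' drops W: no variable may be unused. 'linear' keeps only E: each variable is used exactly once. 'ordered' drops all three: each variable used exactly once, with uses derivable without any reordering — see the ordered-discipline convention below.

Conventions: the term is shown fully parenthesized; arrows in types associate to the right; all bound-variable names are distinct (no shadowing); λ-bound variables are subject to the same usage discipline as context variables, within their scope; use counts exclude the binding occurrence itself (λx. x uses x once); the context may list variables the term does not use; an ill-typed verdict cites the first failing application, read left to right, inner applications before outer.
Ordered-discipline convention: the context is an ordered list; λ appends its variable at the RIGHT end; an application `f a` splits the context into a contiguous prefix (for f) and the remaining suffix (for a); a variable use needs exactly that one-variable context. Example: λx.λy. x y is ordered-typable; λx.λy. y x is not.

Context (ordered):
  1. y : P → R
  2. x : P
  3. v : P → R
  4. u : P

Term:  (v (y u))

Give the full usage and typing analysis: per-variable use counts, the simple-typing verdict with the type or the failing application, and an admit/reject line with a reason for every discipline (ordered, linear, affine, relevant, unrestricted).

variable uses: y ×1; x ×0; v ×1; u ×1
left-to-right use order: v, y, u
typing: ill-typed: an argument R mismatches the expected P
ordered: ✗, fails simple typing
linear: ✗, a type mismatch blocks all five
affine: ✗, the type mismatch rejects it
relevant: ✗, not simply typable
unrestricted: ✗, fails simple typing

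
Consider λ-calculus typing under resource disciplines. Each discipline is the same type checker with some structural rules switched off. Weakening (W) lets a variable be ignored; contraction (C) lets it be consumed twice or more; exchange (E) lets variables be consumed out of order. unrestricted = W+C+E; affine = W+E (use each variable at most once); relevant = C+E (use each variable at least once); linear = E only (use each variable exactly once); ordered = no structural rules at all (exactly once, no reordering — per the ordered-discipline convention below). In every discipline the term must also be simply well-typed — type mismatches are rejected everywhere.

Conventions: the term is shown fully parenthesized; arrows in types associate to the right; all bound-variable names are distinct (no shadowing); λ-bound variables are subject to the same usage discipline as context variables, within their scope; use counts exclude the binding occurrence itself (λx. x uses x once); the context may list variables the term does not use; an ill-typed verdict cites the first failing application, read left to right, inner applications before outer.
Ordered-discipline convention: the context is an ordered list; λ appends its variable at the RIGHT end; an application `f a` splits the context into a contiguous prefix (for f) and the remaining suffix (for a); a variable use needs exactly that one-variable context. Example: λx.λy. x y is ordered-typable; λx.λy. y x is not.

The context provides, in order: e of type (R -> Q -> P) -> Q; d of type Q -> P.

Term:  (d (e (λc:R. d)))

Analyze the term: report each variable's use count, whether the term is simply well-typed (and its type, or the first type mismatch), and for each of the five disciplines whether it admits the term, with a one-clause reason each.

counts: e=1, d=2, c (bound)=0
use order (left to right): d, e, d
typing: well-typed — term : P
ordered ✗ (uses contraction: d ×2; c never used (weakening))
linear ✗ (uses contraction: d ×2; c never used (weakening))
affine ✗ (uses contraction: d ×2)
relevant ✗ (c never used (weakening))
unrestricted ✓ (well-typed at P; no restrictions here)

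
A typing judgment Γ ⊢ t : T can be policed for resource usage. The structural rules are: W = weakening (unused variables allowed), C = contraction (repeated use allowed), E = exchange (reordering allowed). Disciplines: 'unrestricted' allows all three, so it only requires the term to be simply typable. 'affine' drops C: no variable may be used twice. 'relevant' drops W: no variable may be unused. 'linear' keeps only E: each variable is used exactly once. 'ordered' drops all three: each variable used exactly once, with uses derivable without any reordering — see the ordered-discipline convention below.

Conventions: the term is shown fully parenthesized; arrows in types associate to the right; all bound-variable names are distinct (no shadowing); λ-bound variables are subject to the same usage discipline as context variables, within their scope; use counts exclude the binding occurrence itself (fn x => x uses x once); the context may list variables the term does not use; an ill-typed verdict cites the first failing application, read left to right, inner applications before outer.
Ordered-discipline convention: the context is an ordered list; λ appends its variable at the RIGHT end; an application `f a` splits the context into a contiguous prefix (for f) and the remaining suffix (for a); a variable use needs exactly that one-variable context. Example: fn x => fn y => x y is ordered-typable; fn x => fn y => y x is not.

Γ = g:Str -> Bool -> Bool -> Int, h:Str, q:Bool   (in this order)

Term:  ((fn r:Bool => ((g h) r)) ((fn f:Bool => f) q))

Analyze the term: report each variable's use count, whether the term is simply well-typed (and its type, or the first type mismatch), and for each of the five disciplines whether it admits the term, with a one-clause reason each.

counts: g ×1, h ×1, q ×1, r [bound] ×1, f [bound] ×1
order of uses: g, h, r, f, q
typing: ✓ — Bool -> Int
ordered: ✓ — one use each (g, h, q, r, f); ordered split holds
linear: ✓ — g, h, q, r, f: one use apiece
affine: ✓ — at most one use each (g, h, q, r, f)
relevant: ✓ — every one of g, h, q, r, f appears
unrestricted: ✓ — well-typed at Bool -> Int; no restrictions here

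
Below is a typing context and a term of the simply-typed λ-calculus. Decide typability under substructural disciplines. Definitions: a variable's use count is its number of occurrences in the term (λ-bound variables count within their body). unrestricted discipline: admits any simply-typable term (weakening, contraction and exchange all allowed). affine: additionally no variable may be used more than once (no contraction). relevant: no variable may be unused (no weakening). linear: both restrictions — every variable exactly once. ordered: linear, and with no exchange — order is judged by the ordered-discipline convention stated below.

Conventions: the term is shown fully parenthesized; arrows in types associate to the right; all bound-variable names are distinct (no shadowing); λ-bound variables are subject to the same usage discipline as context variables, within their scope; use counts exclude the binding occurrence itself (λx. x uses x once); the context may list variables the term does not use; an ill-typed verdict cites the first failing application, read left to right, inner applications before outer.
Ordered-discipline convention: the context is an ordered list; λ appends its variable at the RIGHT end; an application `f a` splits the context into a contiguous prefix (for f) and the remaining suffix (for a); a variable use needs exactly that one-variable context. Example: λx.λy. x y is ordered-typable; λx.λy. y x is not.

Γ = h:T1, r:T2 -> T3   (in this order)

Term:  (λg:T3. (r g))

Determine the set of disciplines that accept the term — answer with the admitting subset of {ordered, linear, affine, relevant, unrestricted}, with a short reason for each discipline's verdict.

admitted by: none
usage: h ×0, r ×1, g (bound) ×1
uses in reading order: r, g
typing: ill-typed: an argument T3 mismatches the expected T2
ordered: ✗ — the type mismatch rejects it
linear: ✗ — not simply typable
affine: ✗ — fails simple typing
relevant: ✗ — a type mismatch blocks all five
unrestricted: ✗ — the type mismatch rejects it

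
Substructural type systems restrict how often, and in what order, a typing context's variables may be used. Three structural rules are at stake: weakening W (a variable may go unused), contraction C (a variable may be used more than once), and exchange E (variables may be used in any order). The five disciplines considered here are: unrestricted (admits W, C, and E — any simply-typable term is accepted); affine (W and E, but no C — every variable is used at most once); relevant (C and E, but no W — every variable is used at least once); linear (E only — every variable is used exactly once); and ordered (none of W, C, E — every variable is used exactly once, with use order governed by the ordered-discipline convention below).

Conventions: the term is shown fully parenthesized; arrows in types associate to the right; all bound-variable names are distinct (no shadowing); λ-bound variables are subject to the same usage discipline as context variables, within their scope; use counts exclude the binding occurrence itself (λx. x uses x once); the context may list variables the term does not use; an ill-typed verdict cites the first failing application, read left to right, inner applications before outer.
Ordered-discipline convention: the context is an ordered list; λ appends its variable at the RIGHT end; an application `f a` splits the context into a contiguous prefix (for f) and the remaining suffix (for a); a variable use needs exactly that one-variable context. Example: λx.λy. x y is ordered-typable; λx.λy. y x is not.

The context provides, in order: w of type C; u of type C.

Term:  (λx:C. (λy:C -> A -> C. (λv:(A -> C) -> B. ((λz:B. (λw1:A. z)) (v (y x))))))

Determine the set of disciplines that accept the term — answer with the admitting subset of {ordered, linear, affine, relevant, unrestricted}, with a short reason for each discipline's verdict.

admitted in: affine, unrestricted
use counts: w: 0×; u: 0×; x (bound): 1×; y (bound): 1×; v (bound): 1×; z (bound): 1×; w1 (bound): 0×
left-to-right use order: z, v, y, x
typing: well-typed — term : C -> (C -> A -> C) -> ((A -> C) -> B) -> A -> B
ordered: ✗, w, u, w1 left unused
linear: ✗, w, u, w1 left unused
affine: ✓, no duplicate uses among w, u, x, y, v, z, w1
relevant: ✗, w, u, w1 left unused
unrestricted: ✓, well-typed at C -> (C -> A -> C) -> ((A -> C) -> B) -> A -> B; no restrictions here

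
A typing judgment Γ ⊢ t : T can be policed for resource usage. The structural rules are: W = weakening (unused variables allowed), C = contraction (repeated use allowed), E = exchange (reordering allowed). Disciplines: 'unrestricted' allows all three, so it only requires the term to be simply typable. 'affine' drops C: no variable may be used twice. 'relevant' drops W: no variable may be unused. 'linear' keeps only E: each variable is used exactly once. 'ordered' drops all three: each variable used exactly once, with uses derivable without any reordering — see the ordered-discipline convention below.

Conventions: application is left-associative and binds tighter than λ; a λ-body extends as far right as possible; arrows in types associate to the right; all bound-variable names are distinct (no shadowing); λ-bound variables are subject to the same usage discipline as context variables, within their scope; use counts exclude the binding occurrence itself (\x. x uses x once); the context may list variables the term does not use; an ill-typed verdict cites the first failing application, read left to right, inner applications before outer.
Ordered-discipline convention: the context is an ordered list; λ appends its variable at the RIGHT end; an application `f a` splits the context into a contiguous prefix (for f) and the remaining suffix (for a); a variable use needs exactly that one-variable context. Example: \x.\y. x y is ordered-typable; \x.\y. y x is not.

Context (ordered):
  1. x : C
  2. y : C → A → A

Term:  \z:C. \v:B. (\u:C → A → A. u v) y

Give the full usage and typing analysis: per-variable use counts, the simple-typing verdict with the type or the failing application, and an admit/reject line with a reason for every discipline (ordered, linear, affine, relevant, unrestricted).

counts: x: 0×, y: 1×, z (λ-bound): 0×, v (λ-bound): 1×, u (λ-bound): 1×
uses in reading order: u, v, y
typing: ill-typed: an application expects C but receives B
ordered: ✗, a type mismatch blocks all five
linear: ✗, the type mismatch rejects it
affine: ✗, not simply typable
relevant: ✗, fails simple typing
unrestricted: ✗, a type mismatch blocks all five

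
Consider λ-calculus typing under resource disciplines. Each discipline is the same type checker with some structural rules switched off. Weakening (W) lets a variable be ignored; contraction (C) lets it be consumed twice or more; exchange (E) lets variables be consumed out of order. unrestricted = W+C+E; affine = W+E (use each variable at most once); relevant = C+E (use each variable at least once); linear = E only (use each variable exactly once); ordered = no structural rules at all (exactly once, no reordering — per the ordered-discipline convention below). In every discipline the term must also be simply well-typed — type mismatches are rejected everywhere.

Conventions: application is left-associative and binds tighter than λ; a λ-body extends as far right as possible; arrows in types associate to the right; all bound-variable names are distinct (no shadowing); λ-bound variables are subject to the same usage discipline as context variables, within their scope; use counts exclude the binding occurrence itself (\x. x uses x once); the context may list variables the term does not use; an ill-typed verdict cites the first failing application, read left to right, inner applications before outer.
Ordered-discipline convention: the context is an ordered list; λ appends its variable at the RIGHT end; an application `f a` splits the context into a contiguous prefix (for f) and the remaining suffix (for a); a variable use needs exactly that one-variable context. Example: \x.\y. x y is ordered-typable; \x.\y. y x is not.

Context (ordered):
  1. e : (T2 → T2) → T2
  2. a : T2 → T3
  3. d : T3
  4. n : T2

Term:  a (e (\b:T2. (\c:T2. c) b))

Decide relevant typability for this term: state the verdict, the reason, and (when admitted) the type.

no — needs weakening: d, n unused
variable uses: e=1, a=1, d=0, n=0, b (λ-bound)=1, c (λ-bound)=1
left-to-right use order: a, e, c, b
typing: the term checks, with type T3
per-discipline verdicts: ordered ✗, linear ✗, affine ✓, relevant ✗, unrestricted ✓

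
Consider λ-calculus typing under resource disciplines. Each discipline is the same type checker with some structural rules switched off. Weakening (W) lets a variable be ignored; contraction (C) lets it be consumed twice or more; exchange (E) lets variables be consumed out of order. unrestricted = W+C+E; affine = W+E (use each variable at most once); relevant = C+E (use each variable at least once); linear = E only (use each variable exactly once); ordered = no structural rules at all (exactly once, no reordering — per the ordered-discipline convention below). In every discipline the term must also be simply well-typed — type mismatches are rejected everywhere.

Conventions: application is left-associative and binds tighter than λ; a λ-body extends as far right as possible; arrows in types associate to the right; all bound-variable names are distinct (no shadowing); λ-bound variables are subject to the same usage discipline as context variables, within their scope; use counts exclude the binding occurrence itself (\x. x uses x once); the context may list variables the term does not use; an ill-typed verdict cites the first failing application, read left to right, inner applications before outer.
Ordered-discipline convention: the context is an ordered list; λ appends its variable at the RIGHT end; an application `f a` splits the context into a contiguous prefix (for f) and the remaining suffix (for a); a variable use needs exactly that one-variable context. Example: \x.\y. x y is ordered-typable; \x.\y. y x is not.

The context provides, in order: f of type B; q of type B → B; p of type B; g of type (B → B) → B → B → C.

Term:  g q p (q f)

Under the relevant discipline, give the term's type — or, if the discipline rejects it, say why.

term : C
usage: f=1; q=2; p=1; g=1
order of uses: g, q, p, q, f
typing: ✓ — C
all disciplines: ordered ✗ | linear ✗ | affine ✗ | relevant ✓ | unrestricted ✓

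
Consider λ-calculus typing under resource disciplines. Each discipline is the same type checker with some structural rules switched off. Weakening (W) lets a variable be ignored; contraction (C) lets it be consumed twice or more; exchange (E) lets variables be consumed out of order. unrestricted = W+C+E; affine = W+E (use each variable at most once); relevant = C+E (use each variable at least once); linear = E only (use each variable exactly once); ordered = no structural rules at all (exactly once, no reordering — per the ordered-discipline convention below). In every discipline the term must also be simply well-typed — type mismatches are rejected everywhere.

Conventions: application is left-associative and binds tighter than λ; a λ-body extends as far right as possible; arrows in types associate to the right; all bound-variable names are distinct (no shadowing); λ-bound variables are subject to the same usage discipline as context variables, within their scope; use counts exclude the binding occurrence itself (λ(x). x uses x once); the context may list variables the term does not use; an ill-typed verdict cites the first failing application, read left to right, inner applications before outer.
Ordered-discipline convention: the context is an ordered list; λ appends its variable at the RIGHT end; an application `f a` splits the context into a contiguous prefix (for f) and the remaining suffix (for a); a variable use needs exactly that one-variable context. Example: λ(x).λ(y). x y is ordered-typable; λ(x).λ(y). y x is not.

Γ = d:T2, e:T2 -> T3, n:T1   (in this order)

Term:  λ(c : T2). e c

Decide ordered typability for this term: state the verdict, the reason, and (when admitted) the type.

no — d, n never used (weakening)
usage: d: 0×, e: 1×, n: 0×, c (bound): 1×
use order (left to right): e, c
typing: well-typed at T2 -> T3
across the five disciplines: ordered ✗ | linear ✗ | affine ✓ | relevant ✗ | unrestricted ✓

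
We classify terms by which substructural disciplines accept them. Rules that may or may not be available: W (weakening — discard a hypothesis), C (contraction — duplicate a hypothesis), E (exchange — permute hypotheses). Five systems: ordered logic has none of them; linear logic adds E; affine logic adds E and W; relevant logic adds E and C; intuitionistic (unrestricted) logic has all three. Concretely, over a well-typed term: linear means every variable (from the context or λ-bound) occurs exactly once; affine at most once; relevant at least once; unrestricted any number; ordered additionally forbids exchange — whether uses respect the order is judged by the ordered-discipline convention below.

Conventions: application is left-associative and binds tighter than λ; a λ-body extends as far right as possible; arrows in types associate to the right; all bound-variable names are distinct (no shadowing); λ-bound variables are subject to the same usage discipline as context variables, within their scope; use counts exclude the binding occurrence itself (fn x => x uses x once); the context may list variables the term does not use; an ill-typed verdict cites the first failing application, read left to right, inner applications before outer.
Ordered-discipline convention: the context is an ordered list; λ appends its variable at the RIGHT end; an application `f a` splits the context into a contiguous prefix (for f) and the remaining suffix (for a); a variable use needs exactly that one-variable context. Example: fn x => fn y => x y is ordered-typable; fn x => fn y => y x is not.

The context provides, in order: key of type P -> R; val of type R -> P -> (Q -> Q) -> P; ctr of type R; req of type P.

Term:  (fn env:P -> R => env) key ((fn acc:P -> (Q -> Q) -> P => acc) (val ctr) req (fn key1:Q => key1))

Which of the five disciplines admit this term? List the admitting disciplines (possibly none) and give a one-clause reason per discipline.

admitting disciplines: ordered, linear, affine, relevant, unrestricted
use counts: key: 1×, val: 1×, ctr: 1×, req: 1×, env [bound]: 1×, acc [bound]: 1×, key1 [bound]: 1×
order of uses: env, key, acc, val, ctr, req, key1
typing: the term checks, with type R
ordered: ✓ — one use each (key, val, ctr, req, env, acc, key1); ordered split holds
linear: ✓ — key, val, ctr, req, env, acc, key1: one use apiece
affine: ✓ — no duplicate uses among key, val, ctr, req, env, acc, key1
relevant: ✓ — none of key, val, ctr, req, env, acc, key1 goes unused
unrestricted: ✓ — well-typed at R; no restrictions here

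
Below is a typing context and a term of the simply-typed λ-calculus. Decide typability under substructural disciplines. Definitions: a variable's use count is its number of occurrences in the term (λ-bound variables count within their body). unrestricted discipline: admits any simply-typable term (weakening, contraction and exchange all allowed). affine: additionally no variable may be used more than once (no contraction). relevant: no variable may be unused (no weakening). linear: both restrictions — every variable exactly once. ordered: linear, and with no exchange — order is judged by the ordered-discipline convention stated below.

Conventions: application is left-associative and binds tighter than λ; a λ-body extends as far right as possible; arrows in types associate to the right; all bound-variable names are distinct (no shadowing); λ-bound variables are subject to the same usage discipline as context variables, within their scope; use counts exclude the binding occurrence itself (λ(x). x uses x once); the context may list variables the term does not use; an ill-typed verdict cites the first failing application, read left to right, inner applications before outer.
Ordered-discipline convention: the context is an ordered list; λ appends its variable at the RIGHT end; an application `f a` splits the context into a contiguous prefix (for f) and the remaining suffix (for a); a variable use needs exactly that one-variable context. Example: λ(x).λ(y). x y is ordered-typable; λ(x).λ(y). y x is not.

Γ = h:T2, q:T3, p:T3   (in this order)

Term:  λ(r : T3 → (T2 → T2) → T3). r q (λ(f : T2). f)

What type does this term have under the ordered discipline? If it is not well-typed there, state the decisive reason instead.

not well-typed under ordered — needs weakening: h, p unused
counts: h ×0, q ×1, p ×0, r (λ-bound) ×1, f (λ-bound) ×1
order of uses: r, q, f
typing: well-typed — term : (T3 → (T2 → T2) → T3) → T3
summary: ordered ✗ · linear ✗ · affine ✓ · relevant ✗ · unrestricted ✓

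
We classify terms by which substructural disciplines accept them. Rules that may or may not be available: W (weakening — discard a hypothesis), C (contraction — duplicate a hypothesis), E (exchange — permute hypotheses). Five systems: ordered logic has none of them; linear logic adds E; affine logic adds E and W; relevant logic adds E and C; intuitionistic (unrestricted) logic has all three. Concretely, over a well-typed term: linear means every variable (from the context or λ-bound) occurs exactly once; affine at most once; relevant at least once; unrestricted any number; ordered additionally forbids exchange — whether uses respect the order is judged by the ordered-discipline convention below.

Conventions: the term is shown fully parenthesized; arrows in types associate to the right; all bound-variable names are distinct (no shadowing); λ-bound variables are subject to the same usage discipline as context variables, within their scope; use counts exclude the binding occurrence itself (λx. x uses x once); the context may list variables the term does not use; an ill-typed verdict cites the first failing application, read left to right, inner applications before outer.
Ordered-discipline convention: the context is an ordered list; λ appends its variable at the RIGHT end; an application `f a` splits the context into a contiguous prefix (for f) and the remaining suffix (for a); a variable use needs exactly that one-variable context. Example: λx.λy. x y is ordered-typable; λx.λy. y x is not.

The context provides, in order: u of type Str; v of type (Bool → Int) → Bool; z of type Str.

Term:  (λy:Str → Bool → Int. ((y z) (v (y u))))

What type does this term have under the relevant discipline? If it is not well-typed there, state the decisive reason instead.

term : (Str → Bool → Int) → Int
variable uses: u: 1; v: 1; z: 1; y (λ-bound): 2
use order (left to right): y, z, v, y, u
typing: well-typed at (Str → Bool → Int) → Int
across the five disciplines: ordered ✗; linear ✗; affine ✗; relevant ✓; unrestricted ✓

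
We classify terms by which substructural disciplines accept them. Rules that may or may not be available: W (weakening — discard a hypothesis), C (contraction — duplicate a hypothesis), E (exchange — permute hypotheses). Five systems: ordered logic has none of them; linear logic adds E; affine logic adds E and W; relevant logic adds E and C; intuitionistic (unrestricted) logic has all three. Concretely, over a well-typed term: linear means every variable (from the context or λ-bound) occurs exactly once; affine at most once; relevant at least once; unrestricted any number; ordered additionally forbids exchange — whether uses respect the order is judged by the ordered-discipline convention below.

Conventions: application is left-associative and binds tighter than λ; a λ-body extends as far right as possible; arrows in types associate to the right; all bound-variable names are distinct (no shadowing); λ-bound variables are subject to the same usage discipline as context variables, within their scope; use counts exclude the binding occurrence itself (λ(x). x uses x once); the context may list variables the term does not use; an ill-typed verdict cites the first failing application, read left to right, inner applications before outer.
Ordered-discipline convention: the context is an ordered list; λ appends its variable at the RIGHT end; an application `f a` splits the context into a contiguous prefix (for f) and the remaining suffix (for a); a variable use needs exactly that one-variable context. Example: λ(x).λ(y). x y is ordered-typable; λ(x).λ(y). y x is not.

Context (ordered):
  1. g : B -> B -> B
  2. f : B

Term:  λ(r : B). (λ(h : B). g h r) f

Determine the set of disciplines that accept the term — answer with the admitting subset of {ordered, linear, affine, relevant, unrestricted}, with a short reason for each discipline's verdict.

admitted by: linear, affine, relevant, unrestricted
counts: g ×1, f ×1, r (bound) ×1, h (bound) ×1
order of uses: g, h, r, f
typing: well-typed at B -> B
ordered: ✗, needs exchange: uses follow g, h, r, f
linear: ✓, exactly-once usage across g, f, r, h
affine: ✓, at most one use each (g, f, r, h)
relevant: ✓, at least one use each (g, f, r, h)
unrestricted: ✓, well-typed at B -> B; no restrictions here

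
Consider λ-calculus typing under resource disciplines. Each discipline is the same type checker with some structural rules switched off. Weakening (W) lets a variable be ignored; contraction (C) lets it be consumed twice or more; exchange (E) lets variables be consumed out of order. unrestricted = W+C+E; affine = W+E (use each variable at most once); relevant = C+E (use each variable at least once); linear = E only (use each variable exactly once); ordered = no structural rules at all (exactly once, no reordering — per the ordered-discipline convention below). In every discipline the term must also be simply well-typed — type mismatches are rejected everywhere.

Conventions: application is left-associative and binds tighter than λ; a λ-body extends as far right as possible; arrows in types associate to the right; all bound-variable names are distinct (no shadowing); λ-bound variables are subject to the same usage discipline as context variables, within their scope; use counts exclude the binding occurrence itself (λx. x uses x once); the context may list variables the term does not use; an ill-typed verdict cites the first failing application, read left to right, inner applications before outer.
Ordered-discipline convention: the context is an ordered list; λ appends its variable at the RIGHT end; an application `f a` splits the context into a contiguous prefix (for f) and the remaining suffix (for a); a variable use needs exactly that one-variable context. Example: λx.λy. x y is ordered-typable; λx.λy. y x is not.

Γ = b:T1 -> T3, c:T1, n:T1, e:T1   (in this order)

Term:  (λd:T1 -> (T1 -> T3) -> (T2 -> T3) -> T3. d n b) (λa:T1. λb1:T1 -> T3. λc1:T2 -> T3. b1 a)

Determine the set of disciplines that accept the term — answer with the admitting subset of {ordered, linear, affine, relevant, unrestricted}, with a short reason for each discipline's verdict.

admitted in: affine, unrestricted
variable uses: b=1; c=0; n=1; e=0; d (bound)=1; a (bound)=1; b1 (bound)=1; c1 (bound)=0
order of uses: d, n, b, b1, a
typing: well-typed at (T2 -> T3) -> T3
ordered: ✗ — needs weakening: c, e, c1 unused
linear: ✗ — needs weakening: c, e, c1 unused
affine: ✓ — none of b, c, n, e, d, a, b1, c1 used more than once
relevant: ✗ — needs weakening: c, e, c1 unused
unrestricted: ✓ — typability at (T2 -> T3) -> T3 is all that's needed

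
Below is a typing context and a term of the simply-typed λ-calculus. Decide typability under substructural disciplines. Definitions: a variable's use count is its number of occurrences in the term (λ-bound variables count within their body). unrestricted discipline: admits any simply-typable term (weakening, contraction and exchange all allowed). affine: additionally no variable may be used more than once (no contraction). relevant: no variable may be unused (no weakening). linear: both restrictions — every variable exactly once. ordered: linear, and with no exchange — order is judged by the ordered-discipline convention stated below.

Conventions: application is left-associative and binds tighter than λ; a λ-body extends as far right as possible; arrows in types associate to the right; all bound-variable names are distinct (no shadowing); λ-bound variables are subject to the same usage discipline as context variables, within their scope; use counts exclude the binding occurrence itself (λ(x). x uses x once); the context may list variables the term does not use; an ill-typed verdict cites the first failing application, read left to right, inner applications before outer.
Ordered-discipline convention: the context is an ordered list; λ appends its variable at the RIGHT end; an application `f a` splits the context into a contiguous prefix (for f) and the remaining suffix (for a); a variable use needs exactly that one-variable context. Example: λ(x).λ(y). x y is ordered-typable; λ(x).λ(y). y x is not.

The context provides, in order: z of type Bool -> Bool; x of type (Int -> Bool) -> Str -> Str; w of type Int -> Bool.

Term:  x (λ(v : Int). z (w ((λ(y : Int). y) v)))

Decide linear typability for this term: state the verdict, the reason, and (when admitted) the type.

yes — single use per variable (z, x, w, v, y); term : Str -> Str
variable uses: z=1; x=1; w=1; v (λ-bound)=1; y (λ-bound)=1
order of uses: x, z, w, y, v
typing: the term checks, with type Str -> Str
summary: ordered ✗, linear ✓, affine ✓, relevant ✓, unrestricted ✓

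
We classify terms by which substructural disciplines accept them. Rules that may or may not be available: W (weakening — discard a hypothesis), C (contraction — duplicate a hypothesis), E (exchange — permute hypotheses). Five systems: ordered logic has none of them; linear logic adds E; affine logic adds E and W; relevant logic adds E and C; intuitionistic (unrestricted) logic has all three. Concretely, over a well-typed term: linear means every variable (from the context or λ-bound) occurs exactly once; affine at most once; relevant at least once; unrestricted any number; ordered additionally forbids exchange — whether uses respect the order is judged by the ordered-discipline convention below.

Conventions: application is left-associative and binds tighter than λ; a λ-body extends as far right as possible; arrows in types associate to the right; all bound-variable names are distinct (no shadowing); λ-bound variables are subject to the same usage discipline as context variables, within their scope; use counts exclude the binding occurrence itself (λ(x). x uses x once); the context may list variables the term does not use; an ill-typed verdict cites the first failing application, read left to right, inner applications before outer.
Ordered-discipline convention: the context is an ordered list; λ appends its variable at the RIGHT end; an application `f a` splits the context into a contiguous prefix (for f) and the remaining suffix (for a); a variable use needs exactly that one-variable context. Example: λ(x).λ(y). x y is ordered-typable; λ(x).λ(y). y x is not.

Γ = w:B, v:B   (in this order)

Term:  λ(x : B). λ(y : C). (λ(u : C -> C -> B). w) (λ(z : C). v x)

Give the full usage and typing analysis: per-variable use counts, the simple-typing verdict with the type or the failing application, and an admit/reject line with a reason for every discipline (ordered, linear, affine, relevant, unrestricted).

usage: w=1, v=1, x [bound]=1, y [bound]=0, u [bound]=0, z [bound]=0
left-to-right use order: w, v, x
typing: ill-typed: can't apply a value of type B
ordered ✗ (the type mismatch rejects it)
linear ✗ (not simply typable)
affine ✗ (fails simple typing)
relevant ✗ (a type mismatch blocks all five)
unrestricted ✗ (the type mismatch rejects it)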